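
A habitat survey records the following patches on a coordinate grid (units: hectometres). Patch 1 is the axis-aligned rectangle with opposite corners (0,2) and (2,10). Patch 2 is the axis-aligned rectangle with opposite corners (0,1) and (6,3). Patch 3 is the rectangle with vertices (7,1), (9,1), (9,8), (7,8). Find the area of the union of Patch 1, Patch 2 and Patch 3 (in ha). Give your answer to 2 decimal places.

By inclusion–exclusion:
Individual areas: |Patch 1| = 16, |Patch 2| = 12, |Patch 3| = 14.
|Patch 1∩Patch 2|: x∈[0,2], y∈[2,3] → 2·1 = 2.
|Patch 1∩Patch 3| = 0 (no overlap).
|Patch 2∩Patch 3| = 0 (no overlap).
|Patch 1∩Patch 2∩Patch 3| = 0.
|Patch 1 ∪ Patch 2 ∪ Patch 3| = 42 − 2 + 0 = 40.00.

40.00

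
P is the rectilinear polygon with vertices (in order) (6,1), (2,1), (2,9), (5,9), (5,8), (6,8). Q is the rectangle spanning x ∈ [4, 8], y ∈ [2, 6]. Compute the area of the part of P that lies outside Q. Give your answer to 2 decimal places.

|P| = 31, |P∩Q| = 8.
|P ∖ Q| = |P| − |P∩Q| = 31 − 8 = 23.00.

23.00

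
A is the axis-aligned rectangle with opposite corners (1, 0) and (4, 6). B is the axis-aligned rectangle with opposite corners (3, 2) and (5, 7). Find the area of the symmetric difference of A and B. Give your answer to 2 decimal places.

20.00

|A∩B|: x∈[3,4], y∈[2,6] → 1·4 = 4.
|A △ B| = |A| + |B| − 2·|A∩B| = 18 + 10 − 8 = 20.00.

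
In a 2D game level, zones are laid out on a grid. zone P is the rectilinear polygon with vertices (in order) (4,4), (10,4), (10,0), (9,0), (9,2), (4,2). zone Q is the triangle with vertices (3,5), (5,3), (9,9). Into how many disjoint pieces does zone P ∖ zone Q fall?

1

zone P ∖ zone Q is a single connected region.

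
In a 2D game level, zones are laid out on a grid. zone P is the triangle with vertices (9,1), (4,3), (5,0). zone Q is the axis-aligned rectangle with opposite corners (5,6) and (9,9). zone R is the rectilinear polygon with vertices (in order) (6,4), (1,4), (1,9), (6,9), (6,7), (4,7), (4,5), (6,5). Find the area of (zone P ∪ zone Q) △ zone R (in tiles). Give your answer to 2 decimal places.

35.50

|zone P ∪ zone Q| = 18.5.
|(zone P ∪ zone Q) ∩ zone R| = 2.
|(zone P ∪ zone Q) △ zone R| = 18.5 + 21 − 4 = 35.50.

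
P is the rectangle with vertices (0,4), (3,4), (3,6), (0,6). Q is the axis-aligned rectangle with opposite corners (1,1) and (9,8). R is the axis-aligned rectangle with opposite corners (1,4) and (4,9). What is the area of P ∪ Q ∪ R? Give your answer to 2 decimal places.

By inclusion–exclusion:
Individual areas: |P| = 6, |Q| = 56, |R| = 15.
|P∩Q|: x∈[1,3], y∈[4,6] → 2·2 = 4.
|P∩R|: x∈[1,3], y∈[4,6] → 2·2 = 4.
|Q∩R|: x∈[1,4], y∈[4,8] → 3·4 = 12.
|P∩Q∩R| = 4.
|P ∪ Q ∪ R| = 77 − 20 + 4 = 61.00.

61.00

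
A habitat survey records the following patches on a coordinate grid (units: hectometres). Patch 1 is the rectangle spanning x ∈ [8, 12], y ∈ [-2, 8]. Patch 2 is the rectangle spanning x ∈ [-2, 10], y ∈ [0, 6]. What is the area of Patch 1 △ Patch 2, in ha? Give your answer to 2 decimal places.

|Patch 1∩Patch 2|: x∈[8,10], y∈[0,6] → 2·6 = 12.
|Patch 1 △ Patch 2| = |Patch 1| + |Patch 2| − 2·|Patch 1∩Patch 2| = 40 + 72 − 24 = 88.00.

88.00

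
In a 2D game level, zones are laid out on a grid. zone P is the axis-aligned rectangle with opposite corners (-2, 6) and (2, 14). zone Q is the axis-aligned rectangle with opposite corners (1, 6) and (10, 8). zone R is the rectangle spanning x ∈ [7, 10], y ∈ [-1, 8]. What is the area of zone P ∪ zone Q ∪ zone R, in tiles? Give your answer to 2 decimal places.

69.00

By inclusion–exclusion:
Individual areas: |zone P| = 32, |zone Q| = 18, |zone R| = 27.
|zone P∩zone Q|: x∈[1,2], y∈[6,8] → 1·2 = 2.
|zone P∩zone R| = 0 (no overlap).
|zone Q∩zone R|: x∈[7,10], y∈[6,8] → 3·2 = 6.
|zone P∩zone Q∩zone R| = 0.
|zone P ∪ zone Q ∪ zone R| = 77 − 8 + 0 = 69.00.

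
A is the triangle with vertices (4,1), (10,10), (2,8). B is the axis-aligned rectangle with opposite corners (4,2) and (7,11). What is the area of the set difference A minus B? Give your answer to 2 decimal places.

|A| = 30, |A∩B| = 16.5417.
|A ∖ B| = |A| − |A∩B| = 30 − 16.5417 = 13.46.

13.46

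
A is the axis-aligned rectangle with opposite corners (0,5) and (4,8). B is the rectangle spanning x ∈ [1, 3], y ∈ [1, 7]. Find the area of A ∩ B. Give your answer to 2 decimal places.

4.00

|A∩B|: x∈[1,3], y∈[5,7] → 2·2 = 4.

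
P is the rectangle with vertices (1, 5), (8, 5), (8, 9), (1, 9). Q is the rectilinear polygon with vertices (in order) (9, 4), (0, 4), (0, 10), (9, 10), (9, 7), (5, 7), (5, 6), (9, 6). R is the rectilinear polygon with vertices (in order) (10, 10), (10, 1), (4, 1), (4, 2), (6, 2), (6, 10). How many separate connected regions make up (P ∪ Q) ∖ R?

1

(P ∪ Q) ∖ R is a single connected region.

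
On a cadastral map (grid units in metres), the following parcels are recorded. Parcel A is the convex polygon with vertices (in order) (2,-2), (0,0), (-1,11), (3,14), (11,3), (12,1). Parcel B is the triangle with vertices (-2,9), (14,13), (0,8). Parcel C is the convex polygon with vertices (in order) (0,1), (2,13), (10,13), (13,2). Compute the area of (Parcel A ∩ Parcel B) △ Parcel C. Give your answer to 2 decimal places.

|Parcel A ∩ Parcel B| = 7.6662.
|(Parcel A ∩ Parcel B) ∩ Parcel C| = 4.7619.
|(Parcel A ∩ Parcel B) △ Parcel C| = 7.6662 + 121 − 9.5238 = 119.14.

119.14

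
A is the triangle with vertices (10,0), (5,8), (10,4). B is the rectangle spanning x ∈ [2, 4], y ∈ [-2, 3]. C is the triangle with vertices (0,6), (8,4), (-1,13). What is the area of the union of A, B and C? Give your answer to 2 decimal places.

By inclusion–exclusion:
Individual areas: |A| = 10, |B| = 10, |C| = 27.
|A∩B| = 0.
|A∩C| = 0.2963.
|B∩C| = 0.
|A∩B∩C| = 0.
|A ∪ B ∪ C| = 47 − 0.2963 + 0 = 46.70.

46.70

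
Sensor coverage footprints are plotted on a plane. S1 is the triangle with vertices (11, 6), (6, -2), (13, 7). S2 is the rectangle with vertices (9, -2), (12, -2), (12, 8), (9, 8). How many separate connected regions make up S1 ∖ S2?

2

S1 ∖ S2 splits into 2 disjoint pieces (area 1.4143, area 0.3929).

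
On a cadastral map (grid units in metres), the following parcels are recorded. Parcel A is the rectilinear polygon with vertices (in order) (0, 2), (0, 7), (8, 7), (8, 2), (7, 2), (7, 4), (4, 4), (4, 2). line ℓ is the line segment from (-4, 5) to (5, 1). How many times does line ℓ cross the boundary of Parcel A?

The segment meets the boundary at (2.75,2), (0,3.222).

2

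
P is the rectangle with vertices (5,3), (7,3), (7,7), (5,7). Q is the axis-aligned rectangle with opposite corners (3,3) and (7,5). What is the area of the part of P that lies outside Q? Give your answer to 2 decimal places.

4.00

|P∩Q|: x∈[5,7], y∈[3,5] → 2·2 = 4.
|P| = 8.
|P ∖ Q| = |P| − |P∩Q| = 8 − 4 = 4.00.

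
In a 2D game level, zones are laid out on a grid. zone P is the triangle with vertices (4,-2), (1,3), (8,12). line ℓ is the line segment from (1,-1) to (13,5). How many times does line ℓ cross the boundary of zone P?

2

The segment meets the boundary at (4.833,0.917), (2.846,-0.077).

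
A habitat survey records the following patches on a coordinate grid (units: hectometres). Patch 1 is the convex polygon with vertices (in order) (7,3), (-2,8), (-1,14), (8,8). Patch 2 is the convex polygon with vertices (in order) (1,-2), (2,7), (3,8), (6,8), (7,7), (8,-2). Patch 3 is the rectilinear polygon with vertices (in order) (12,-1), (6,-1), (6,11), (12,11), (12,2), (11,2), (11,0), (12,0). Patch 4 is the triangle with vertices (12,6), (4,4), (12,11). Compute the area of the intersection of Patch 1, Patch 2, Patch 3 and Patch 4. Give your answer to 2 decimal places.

1.83

The intersection is the polygon with vertices (7.243,4.811), (6,4.5), (6,5.75), (7.038,6.658).
By the shoelace formula its area is 1.83.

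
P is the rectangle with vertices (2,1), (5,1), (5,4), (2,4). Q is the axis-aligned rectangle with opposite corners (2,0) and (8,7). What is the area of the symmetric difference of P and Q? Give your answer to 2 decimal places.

|P∩Q|: x∈[2,5], y∈[1,4] → 3·3 = 9.
|P △ Q| = |P| + |Q| − 2·|P∩Q| = 9 + 42 − 18 = 33.00.

33.00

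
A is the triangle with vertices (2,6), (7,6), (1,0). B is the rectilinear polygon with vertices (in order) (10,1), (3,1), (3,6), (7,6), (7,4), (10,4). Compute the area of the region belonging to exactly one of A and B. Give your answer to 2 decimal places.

|A| = 15, |B| = 29, |A∩B| = 8.
|A △ B| = |A| + |B| − 2·|A∩B| = 15 + 29 − 16 = 28.00.

28.00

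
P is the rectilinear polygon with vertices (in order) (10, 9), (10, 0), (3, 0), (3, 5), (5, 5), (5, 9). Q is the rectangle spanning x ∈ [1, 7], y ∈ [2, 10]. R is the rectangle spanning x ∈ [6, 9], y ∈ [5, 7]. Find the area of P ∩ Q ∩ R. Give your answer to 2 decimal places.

The intersection is the polygon with vertices (7,5), (6,5), (6,7), (7,7).
By the shoelace formula its area is 2.00.

2.00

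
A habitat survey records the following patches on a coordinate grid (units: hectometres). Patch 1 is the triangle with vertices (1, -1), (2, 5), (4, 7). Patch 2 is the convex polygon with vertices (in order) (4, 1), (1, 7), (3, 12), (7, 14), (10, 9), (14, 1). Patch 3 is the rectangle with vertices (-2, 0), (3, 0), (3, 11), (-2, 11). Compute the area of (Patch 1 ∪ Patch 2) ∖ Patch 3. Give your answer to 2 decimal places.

94.80

|Patch 1 ∪ Patch 2| = 106.3571.
|(Patch 1 ∪ Patch 2) ∩ Patch 3| = 11.553.
|(Patch 1 ∪ Patch 2) ∖ Patch 3| = 106.3571 − 11.553 = 94.80.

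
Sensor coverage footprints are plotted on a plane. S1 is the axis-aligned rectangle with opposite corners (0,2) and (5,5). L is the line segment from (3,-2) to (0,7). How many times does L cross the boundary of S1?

The segment meets the boundary at (0.667,5), (1.667,2).

2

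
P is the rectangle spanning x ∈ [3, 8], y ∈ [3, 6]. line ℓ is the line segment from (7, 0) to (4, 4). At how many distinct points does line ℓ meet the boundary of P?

The segment meets the boundary at (4.75,3).

1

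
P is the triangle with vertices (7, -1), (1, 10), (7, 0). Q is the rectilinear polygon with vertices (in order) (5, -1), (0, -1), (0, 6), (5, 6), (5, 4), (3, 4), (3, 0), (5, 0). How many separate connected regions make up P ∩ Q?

1

P ∩ Q is a single connected region.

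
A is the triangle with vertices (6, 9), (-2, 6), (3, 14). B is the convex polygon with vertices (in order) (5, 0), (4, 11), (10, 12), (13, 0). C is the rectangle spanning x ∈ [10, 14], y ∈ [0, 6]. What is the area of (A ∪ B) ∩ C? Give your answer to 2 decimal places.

The region (A ∪ B) ∩ C is the polygon with vertices (13,0), (10,0), (10,6), (11.5,6).
By the shoelace formula its area is 13.50.

13.50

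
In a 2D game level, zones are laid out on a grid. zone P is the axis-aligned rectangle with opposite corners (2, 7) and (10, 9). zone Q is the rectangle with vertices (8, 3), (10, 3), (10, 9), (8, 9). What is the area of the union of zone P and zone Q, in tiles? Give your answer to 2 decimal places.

By inclusion–exclusion:
Individual areas: |zone P| = 16, |zone Q| = 12.
|zone P∩zone Q|: x∈[8,10], y∈[7,9] → 2·2 = 4.
|zone P ∪ zone Q| = 28 − 4 = 24.00.

24.00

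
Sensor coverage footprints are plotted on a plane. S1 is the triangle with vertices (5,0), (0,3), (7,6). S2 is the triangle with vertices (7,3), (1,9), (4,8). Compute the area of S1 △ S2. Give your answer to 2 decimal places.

22.32

|S1| = 18, |S2| = 6, |S1∩S2| = 0.8416.
|S1 △ S2| = |S1| + |S2| − 2·|S1∩S2| = 18 + 6 − 1.6831 = 22.32.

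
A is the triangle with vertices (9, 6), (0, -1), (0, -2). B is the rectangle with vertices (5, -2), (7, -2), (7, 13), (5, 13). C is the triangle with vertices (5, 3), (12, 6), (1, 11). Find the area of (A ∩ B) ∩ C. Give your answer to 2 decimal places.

0.35

The region (A ∩ B) ∩ C is the polygon with vertices (7,4.222), (6.207,3.517), (5.318,3.136), (7,4.444).
By the shoelace formula its area is 0.35.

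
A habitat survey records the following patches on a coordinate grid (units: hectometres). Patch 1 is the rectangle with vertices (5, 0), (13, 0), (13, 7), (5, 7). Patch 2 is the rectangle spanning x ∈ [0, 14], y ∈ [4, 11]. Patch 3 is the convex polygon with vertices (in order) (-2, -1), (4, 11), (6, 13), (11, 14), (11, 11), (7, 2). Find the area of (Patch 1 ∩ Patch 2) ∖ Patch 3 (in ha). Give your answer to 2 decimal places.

13.33

|Patch 1 ∩ Patch 2| = 24.
|(Patch 1 ∩ Patch 2) ∩ Patch 3| = 10.6667.
|(Patch 1 ∩ Patch 2) ∖ Patch 3| = 24 − 10.6667 = 13.33.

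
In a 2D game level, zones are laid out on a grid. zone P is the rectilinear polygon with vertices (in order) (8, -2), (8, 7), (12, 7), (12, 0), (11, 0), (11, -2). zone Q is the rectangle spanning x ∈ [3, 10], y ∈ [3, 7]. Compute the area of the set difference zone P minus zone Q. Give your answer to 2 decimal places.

|zone P| = 34, |zone P∩zone Q| = 8.
|zone P ∖ zone Q| = |zone P| − |zone P∩zone Q| = 34 − 8 = 26.00.

26.00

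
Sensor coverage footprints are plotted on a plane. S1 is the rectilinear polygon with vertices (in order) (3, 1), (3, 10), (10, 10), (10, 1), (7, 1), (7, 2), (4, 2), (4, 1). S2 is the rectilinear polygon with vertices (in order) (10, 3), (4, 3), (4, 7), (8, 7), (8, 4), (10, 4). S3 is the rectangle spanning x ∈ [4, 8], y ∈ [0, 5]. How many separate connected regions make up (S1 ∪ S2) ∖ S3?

1

(S1 ∪ S2) ∖ S3 is a single connected region.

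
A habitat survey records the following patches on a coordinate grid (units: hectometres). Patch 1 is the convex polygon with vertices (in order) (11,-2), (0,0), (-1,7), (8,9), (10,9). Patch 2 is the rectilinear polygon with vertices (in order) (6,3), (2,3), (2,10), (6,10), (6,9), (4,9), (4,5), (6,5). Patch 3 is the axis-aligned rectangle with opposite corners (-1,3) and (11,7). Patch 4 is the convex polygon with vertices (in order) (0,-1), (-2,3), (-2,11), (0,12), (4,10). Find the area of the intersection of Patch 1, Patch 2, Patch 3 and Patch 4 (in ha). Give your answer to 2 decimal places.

The intersection is the polygon with vertices (2,7), (2.909,7), (2,4.5).
By the shoelace formula its area is 1.14.

1.14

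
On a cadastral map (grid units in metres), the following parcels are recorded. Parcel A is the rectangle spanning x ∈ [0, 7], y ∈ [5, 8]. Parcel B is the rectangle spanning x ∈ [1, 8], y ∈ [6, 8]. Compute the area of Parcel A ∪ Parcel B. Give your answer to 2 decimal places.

23.00

By inclusion–exclusion:
Individual areas: |Parcel A| = 21, |Parcel B| = 14.
|Parcel A∩Parcel B|: x∈[1,7], y∈[6,8] → 6·2 = 12.
|Parcel A ∪ Parcel B| = 35 − 12 = 23.00.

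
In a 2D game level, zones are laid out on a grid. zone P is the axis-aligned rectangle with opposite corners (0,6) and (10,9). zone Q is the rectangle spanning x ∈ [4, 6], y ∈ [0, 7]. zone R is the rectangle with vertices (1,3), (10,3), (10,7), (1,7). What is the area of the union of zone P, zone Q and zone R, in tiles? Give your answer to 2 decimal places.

By inclusion–exclusion:
Individual areas: |zone P| = 30, |zone Q| = 14, |zone R| = 36.
|zone P∩zone Q|: x∈[4,6], y∈[6,7] → 2·1 = 2.
|zone P∩zone R|: x∈[1,10], y∈[6,7] → 9·1 = 9.
|zone Q∩zone R|: x∈[4,6], y∈[3,7] → 2·4 = 8.
|zone P∩zone Q∩zone R| = 2.
|zone P ∪ zone Q ∪ zone R| = 80 − 19 + 2 = 63.00.

63.00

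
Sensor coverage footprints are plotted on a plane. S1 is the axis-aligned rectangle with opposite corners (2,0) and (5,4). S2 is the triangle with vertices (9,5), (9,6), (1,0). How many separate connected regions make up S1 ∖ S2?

S1 ∖ S2 splits into 2 disjoint pieces (area 4.6875, area 6.375).

2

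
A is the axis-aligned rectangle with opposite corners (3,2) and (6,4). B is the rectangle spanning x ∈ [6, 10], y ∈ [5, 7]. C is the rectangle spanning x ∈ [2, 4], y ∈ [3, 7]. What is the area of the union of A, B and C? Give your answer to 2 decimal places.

By inclusion–exclusion:
Individual areas: |A| = 6, |B| = 8, |C| = 8.
|A∩B| = 0 (no overlap).
|A∩C|: x∈[3,4], y∈[3,4] → 1·1 = 1.
|B∩C| = 0 (no overlap).
|A∩B∩C| = 0.
|A ∪ B ∪ C| = 22 − 1 + 0 = 21.00.

21.00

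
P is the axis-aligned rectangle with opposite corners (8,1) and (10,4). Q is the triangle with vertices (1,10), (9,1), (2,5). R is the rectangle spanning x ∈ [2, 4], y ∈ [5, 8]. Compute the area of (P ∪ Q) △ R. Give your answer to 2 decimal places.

|P ∪ Q| = 21.2232.
|(P ∪ Q) ∩ R| = 5.1597.
|(P ∪ Q) △ R| = 21.2232 + 6 − 10.3194 = 16.90.

16.90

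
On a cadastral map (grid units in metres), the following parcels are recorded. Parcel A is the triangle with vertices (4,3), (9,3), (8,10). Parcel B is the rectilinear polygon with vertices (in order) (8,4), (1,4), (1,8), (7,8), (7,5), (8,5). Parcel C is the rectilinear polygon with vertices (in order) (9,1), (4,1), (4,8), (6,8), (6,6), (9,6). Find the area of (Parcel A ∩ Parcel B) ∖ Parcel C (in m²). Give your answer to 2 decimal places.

1.36

|Parcel A ∩ Parcel B| = 6.1429.
|(Parcel A ∩ Parcel B) ∩ Parcel C| = 4.7857.
|(Parcel A ∩ Parcel B) ∖ Parcel C| = 6.1429 − 4.7857 = 1.36.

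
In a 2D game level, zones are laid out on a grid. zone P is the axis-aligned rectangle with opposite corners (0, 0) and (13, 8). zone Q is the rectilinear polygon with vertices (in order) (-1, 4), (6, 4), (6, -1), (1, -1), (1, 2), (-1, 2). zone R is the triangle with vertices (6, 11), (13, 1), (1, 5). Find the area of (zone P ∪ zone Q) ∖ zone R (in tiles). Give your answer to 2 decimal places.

|zone P ∪ zone Q| = 111.
|(zone P ∪ zone Q) ∩ zone R| = 39.1.
|(zone P ∪ zone Q) ∖ zone R| = 111 − 39.1 = 71.90.

71.90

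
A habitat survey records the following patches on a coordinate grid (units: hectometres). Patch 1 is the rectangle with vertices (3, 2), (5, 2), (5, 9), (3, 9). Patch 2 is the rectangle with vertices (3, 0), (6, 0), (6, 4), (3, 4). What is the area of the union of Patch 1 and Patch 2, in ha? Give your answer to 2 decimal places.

By inclusion–exclusion:
Individual areas: |Patch 1| = 14, |Patch 2| = 12.
|Patch 1∩Patch 2|: x∈[3,5], y∈[2,4] → 2·2 = 4.
|Patch 1 ∪ Patch 2| = 26 − 4 = 22.00.

22.00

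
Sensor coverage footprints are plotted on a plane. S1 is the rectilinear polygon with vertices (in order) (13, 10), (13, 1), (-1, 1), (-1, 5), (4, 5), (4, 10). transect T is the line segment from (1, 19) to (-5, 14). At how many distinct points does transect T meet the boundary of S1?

The segment lies entirely outside S1 and never meets its boundary.

0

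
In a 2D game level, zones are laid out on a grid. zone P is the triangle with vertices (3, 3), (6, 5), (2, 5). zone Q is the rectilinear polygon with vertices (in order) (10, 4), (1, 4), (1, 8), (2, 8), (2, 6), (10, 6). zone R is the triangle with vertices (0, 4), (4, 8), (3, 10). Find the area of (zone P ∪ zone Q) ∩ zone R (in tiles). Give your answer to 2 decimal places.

The region (zone P ∪ zone Q) ∩ zone R is the polygon with vertices (1,6), (2,8), (2,6), (1,5).
By the shoelace formula its area is 1.50.

1.50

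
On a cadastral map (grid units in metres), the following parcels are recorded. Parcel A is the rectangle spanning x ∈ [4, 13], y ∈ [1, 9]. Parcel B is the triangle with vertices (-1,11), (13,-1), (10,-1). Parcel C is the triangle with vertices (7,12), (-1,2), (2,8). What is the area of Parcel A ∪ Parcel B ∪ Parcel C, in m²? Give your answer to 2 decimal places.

88.37

By inclusion–exclusion:
Individual areas: |Parcel A| = 72, |Parcel B| = 18, |Parcel C| = 9.
|Parcel A∩Parcel B| = 9.5779.
|Parcel A∩Parcel C| = 0.225.
|Parcel B∩Parcel C| = 0.824.
|Parcel A∩Parcel B∩Parcel C| = 0.
|Parcel A ∪ Parcel B ∪ Parcel C| = 99 − 10.627 + 0 = 88.37.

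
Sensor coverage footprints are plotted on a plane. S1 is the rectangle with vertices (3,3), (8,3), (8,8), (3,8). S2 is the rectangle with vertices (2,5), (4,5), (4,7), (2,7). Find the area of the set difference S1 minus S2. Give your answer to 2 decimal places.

23.00

|S1∩S2|: x∈[3,4], y∈[5,7] → 1·2 = 2.
|S1| = 25.
|S1 ∖ S2| = |S1| − |S1∩S2| = 25 − 2 = 23.00.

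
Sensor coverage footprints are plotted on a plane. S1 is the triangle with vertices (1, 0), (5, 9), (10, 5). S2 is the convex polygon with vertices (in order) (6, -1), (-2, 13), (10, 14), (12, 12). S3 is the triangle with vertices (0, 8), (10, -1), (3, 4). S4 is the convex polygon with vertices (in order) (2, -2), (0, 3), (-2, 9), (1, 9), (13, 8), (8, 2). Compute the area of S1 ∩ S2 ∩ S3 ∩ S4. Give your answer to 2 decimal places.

2.62

The intersection is the polygon with vertices (3.241,3.828), (2.938,4.359), (3.254,5.071), (5.878,2.71), (5.275,2.375).
By the shoelace formula its area is 2.62.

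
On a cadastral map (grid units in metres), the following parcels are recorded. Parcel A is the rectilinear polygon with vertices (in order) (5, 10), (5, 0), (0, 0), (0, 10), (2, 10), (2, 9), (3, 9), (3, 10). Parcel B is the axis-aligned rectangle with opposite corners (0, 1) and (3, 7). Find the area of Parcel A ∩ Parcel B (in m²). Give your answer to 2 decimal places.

The intersection is the polygon with vertices (0,7), (3,7), (3,1), (0,1).
By the shoelace formula its area is 18.00.

18.00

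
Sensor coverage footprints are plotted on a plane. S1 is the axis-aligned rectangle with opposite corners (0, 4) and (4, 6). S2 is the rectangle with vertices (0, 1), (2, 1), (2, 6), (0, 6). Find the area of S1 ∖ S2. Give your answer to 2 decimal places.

4.00

|S1∩S2|: x∈[0,2], y∈[4,6] → 2·2 = 4.
|S1| = 8.
|S1 ∖ S2| = |S1| − |S1∩S2| = 8 − 4 = 4.00.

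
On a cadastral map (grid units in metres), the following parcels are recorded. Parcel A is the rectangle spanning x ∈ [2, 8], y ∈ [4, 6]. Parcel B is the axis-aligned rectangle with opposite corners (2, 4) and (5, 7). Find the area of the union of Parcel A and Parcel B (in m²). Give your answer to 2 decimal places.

15.00

By inclusion–exclusion:
Individual areas: |Parcel A| = 12, |Parcel B| = 9.
|Parcel A∩Parcel B|: x∈[2,5], y∈[4,6] → 3·2 = 6.
|Parcel A ∪ Parcel B| = 21 − 6 = 15.00.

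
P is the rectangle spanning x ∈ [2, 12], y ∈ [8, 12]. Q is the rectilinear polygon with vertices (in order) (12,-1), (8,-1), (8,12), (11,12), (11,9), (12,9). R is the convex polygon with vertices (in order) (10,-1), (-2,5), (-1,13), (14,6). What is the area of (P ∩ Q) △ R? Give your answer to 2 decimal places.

|P ∩ Q| = 13.
|(P ∩ Q) ∩ R| = 0.6857.
|(P ∩ Q) △ R| = 13 + 117.5 − 1.3714 = 129.13.

129.13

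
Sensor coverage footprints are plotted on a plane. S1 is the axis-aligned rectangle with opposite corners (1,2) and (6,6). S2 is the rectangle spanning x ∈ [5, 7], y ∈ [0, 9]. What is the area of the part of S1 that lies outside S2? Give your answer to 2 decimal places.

16.00

|S1∩S2|: x∈[5,6], y∈[2,6] → 1·4 = 4.
|S1| = 20.
|S1 ∖ S2| = |S1| − |S1∩S2| = 20 − 4 = 16.00.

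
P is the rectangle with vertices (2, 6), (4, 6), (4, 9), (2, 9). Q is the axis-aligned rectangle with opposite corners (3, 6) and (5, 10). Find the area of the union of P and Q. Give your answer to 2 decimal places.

11.00

By inclusion–exclusion:
Individual areas: |P| = 6, |Q| = 8.
|P∩Q|: x∈[3,4], y∈[6,9] → 1·3 = 3.
|P ∪ Q| = 14 − 3 = 11.00.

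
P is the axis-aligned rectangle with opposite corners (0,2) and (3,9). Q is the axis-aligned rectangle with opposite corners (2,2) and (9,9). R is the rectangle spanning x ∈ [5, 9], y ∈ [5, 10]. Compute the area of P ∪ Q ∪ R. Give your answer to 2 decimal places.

67.00

By inclusion–exclusion:
Individual areas: |P| = 21, |Q| = 49, |R| = 20.
|P∩Q|: x∈[2,3], y∈[2,9] → 1·7 = 7.
|P∩R| = 0 (no overlap).
|Q∩R|: x∈[5,9], y∈[5,9] → 4·4 = 16.
|P∩Q∩R| = 0.
|P ∪ Q ∪ R| = 90 − 23 + 0 = 67.00.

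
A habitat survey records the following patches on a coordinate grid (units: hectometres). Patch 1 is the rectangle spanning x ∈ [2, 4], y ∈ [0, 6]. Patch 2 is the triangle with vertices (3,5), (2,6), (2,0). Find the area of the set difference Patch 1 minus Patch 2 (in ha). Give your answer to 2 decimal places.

9.00

|Patch 1| = 12, |Patch 1∩Patch 2| = 3.
|Patch 1 ∖ Patch 2| = |Patch 1| − |Patch 1∩Patch 2| = 12 − 3 = 9.00.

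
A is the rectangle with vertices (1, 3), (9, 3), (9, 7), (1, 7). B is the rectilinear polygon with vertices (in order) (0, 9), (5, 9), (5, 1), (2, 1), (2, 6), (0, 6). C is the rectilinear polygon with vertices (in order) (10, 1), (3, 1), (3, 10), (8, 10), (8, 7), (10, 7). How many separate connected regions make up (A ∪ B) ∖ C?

(A ∪ B) ∖ C is a single connected region.

1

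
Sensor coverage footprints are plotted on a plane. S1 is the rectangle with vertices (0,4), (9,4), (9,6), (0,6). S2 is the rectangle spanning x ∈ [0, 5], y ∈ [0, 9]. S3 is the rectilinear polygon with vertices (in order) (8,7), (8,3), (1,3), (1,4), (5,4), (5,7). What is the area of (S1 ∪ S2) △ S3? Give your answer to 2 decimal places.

49.00

|S1 ∪ S2| = 53.
|(S1 ∪ S2) ∩ S3| = 10.
|(S1 ∪ S2) △ S3| = 53 + 16 − 20 = 49.00.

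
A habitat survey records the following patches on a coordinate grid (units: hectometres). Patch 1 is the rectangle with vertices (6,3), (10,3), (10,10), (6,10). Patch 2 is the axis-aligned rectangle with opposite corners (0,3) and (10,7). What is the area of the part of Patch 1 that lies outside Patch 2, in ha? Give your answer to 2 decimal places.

12.00

|Patch 1∩Patch 2|: x∈[6,10], y∈[3,7] → 4·4 = 16.
|Patch 1| = 28.
|Patch 1 ∖ Patch 2| = |Patch 1| − |Patch 1∩Patch 2| = 28 − 16 = 12.00.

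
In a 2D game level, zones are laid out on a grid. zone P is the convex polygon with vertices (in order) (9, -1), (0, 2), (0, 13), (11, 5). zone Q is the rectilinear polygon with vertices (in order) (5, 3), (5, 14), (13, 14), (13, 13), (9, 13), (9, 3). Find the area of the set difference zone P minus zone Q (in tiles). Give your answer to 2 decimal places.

70.86

|zone P| = 90.5, |zone P∩zone Q| = 19.6364.
|zone P ∖ zone Q| = |zone P| − |zone P∩zone Q| = 90.5 − 19.6364 = 70.86.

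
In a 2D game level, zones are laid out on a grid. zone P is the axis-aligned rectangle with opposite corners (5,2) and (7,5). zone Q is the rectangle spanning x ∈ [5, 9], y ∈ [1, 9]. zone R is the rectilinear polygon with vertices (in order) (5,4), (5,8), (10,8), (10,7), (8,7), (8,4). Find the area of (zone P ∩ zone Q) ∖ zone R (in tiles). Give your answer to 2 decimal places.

4.00

|zone P ∩ zone Q| = 6.
|(zone P ∩ zone Q) ∩ zone R| = 2.
|(zone P ∩ zone Q) ∖ zone R| = 6 − 2 = 4.00.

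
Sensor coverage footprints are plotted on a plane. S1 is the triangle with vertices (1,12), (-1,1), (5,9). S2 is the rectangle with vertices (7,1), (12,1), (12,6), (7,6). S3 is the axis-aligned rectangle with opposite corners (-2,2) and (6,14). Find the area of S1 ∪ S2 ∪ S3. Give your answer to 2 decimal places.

By inclusion–exclusion:
Individual areas: |S1| = 25, |S2| = 25, |S3| = 96.
|S1∩S2| = 0.
|S1∩S3| = 24.7159.
|S2∩S3| = 0 (no overlap).
|S1∩S2∩S3| = 0.
|S1 ∪ S2 ∪ S3| = 146 − 24.7159 + 0 = 121.28.

121.28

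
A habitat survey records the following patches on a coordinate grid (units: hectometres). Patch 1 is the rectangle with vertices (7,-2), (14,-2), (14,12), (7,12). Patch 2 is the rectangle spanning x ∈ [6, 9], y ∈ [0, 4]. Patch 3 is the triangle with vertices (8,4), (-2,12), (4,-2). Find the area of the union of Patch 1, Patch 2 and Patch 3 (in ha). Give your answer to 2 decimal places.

144.60

By inclusion–exclusion:
Individual areas: |Patch 1| = 98, |Patch 2| = 12, |Patch 3| = 46.
|Patch 1∩Patch 2|: x∈[7,9], y∈[0,4] → 2·4 = 8.
|Patch 1∩Patch 3| = 1.15.
|Patch 2∩Patch 3| = 3.
|Patch 1∩Patch 2∩Patch 3| = 0.75.
|Patch 1 ∪ Patch 2 ∪ Patch 3| = 156 − 12.15 + 0.75 = 144.60.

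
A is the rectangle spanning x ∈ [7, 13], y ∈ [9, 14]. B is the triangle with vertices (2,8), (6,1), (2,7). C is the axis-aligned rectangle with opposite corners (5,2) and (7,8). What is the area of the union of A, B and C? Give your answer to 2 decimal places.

43.92

By inclusion–exclusion:
Individual areas: |A| = 30, |B| = 2, |C| = 12.
|A∩B| = 0.
|A∩C| = 0 (no overlap).
|B∩C| = 0.0774.
|A∩B∩C| = 0.
|A ∪ B ∪ C| = 44 − 0.0774 + 0 = 43.92.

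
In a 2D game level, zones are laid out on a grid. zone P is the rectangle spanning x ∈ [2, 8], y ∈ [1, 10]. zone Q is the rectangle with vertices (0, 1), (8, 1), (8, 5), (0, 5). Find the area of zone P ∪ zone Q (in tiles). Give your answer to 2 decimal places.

62.00

By inclusion–exclusion:
Individual areas: |zone P| = 54, |zone Q| = 32.
|zone P∩zone Q|: x∈[2,8], y∈[1,5] → 6·4 = 24.
|zone P ∪ zone Q| = 86 − 24 = 62.00.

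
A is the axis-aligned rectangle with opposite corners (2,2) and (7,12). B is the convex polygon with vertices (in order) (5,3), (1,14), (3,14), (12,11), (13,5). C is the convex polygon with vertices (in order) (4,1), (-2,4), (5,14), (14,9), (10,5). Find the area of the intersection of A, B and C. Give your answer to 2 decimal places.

30.58

The intersection is the polygon with vertices (7,12), (7,3.5), (5,3), (2.368,10.239), (3.6,12).
By the shoelace formula its area is 30.58.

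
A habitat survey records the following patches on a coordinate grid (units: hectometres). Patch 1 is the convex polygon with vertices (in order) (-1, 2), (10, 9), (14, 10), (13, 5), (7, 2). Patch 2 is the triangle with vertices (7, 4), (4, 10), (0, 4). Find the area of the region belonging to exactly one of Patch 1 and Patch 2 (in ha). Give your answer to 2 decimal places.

63.61

|Patch 1| = 54, |Patch 2| = 21, |Patch 1∩Patch 2| = 5.6946.
|Patch 1 △ Patch 2| = |Patch 1| + |Patch 2| − 2·|Patch 1∩Patch 2| = 54 + 21 − 11.3892 = 63.61.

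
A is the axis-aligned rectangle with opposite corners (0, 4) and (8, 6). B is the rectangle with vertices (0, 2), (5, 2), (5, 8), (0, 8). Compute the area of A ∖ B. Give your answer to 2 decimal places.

|A∩B|: x∈[0,5], y∈[4,6] → 5·2 = 10.
|A| = 16.
|A ∖ B| = |A| − |A∩B| = 16 − 10 = 6.00.

6.00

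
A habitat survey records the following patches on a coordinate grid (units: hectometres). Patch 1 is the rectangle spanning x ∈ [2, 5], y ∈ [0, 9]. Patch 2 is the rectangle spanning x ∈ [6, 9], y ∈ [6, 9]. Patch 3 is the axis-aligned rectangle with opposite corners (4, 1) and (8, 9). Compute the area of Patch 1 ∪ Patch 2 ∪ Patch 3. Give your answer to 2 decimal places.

54.00

By inclusion–exclusion:
Individual areas: |Patch 1| = 27, |Patch 2| = 9, |Patch 3| = 32.
|Patch 1∩Patch 2| = 0 (no overlap).
|Patch 1∩Patch 3|: x∈[4,5], y∈[1,9] → 1·8 = 8.
|Patch 2∩Patch 3|: x∈[6,8], y∈[6,9] → 2·3 = 6.
|Patch 1∩Patch 2∩Patch 3| = 0.
|Patch 1 ∪ Patch 2 ∪ Patch 3| = 68 − 14 + 0 = 54.00.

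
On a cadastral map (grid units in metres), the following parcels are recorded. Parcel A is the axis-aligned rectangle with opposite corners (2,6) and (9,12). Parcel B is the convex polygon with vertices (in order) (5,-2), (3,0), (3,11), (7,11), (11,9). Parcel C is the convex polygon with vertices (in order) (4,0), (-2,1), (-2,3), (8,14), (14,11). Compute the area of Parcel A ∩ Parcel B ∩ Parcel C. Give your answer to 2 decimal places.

26.16

The intersection is the polygon with vertices (3,6), (3,8.5), (5.273,11), (7,11), (9,10), (9,6).
By the shoelace formula its area is 26.16.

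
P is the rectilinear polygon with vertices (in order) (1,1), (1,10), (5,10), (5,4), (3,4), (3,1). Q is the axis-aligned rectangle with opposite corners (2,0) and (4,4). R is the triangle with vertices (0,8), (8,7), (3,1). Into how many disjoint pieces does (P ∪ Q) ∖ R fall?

(P ∪ Q) ∖ R splits into 2 disjoint pieces (area 9.5, area 7.2667).

2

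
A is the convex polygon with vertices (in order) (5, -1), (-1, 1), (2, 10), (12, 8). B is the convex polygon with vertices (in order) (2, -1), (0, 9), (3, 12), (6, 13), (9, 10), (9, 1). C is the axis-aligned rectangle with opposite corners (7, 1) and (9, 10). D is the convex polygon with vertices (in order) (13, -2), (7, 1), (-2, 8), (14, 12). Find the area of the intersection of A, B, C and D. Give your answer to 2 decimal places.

The intersection is the polygon with vertices (9,4.143), (7,1.571), (7,9), (9,8.6).
By the shoelace formula its area is 11.89.

11.89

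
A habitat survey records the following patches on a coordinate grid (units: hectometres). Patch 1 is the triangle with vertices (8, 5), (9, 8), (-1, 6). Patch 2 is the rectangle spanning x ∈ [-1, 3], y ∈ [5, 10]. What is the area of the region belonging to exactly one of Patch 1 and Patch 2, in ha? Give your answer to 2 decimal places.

|Patch 1| = 14, |Patch 2| = 20, |Patch 1∩Patch 2| = 2.4889.
|Patch 1 △ Patch 2| = |Patch 1| + |Patch 2| − 2·|Patch 1∩Patch 2| = 14 + 20 − 4.9778 = 29.02.

29.02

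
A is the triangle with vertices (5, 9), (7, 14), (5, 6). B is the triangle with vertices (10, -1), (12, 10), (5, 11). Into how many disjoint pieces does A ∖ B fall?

2

A ∖ B splits into 2 disjoint pieces (area 1.545, area 0.7395).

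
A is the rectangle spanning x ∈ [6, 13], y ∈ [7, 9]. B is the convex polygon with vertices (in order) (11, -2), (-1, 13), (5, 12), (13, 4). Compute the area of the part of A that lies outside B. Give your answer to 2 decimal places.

|A| = 14, |A∩B| = 6.
|A ∖ B| = |A| − |A∩B| = 14 − 6 = 8.00.

8.00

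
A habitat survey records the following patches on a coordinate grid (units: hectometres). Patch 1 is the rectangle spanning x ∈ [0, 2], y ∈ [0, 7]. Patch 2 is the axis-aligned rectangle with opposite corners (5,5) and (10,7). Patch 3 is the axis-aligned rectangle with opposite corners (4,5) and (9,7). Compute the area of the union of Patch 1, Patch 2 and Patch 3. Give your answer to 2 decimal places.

By inclusion–exclusion:
Individual areas: |Patch 1| = 14, |Patch 2| = 10, |Patch 3| = 10.
|Patch 1∩Patch 2| = 0 (no overlap).
|Patch 1∩Patch 3| = 0 (no overlap).
|Patch 2∩Patch 3|: x∈[5,9], y∈[5,7] → 4·2 = 8.
|Patch 1∩Patch 2∩Patch 3| = 0.
|Patch 1 ∪ Patch 2 ∪ Patch 3| = 34 − 8 + 0 = 26.00.

26.00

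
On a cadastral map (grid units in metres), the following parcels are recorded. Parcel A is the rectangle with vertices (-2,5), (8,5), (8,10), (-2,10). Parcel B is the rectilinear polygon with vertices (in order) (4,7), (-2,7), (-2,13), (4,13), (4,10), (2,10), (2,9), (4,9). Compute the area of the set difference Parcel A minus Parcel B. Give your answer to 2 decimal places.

34.00

|Parcel A| = 50, |Parcel A∩Parcel B| = 16.
|Parcel A ∖ Parcel B| = |Parcel A| − |Parcel A∩Parcel B| = 50 − 16 = 34.00.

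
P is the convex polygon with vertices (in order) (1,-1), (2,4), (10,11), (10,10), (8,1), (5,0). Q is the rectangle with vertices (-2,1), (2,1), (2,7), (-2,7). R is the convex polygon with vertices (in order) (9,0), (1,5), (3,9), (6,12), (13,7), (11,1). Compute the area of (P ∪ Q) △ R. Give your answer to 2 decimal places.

|P ∪ Q| = 74.1.
|(P ∪ Q) ∩ R| = 34.2714.
|(P ∪ Q) △ R| = 74.1 + 83 − 68.5428 = 88.56.

88.56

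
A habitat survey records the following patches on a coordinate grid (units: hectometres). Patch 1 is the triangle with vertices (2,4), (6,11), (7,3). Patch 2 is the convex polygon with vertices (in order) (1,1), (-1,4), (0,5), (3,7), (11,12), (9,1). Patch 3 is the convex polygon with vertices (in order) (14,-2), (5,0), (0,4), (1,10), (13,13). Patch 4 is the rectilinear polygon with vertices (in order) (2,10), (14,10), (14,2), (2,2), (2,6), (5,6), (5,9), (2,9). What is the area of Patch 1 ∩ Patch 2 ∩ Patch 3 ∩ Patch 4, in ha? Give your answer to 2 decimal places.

14.66

The intersection is the polygon with vertices (7,3), (2,4), (3.143,6), (5,6), (5,8.25), (6.246,9.029).
By the shoelace formula its area is 14.66.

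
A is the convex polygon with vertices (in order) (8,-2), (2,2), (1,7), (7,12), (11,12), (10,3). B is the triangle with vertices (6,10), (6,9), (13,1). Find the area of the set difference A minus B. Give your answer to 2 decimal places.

|A| = 92, |A∩B| = 2.9242.
|A ∖ B| = |A| − |A∩B| = 92 − 2.9242 = 89.08.

89.08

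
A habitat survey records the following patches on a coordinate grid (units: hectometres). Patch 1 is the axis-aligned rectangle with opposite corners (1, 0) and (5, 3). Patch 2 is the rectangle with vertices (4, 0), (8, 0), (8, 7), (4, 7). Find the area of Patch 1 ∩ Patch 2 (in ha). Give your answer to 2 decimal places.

3.00

|Patch 1∩Patch 2|: x∈[4,5], y∈[0,3] → 1·3 = 3.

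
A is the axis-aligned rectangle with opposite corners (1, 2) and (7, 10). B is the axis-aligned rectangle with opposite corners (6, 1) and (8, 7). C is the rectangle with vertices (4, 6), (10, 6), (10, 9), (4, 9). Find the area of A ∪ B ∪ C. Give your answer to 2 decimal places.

63.00

By inclusion–exclusion:
Individual areas: |A| = 48, |B| = 12, |C| = 18.
|A∩B|: x∈[6,7], y∈[2,7] → 1·5 = 5.
|A∩C|: x∈[4,7], y∈[6,9] → 3·3 = 9.
|B∩C|: x∈[6,8], y∈[6,7] → 2·1 = 2.
|A∩B∩C| = 1.
|A ∪ B ∪ C| = 78 − 16 + 1 = 63.00.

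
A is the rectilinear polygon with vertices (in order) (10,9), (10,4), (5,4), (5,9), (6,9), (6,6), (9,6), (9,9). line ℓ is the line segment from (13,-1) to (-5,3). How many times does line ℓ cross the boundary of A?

0

The segment lies entirely outside A and never meets its boundary.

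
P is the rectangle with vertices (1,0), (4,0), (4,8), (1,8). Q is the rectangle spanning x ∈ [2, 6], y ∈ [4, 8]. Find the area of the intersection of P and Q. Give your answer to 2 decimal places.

8.00

|P∩Q|: x∈[2,4], y∈[4,8] → 2·4 = 8.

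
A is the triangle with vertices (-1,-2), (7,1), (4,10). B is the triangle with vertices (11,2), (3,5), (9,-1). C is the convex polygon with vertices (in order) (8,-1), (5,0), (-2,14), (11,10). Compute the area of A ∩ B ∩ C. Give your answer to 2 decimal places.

The intersection is the polygon with vertices (3,5), (6.048,3.857), (7,1).
By the shoelace formula its area is 3.81.

3.81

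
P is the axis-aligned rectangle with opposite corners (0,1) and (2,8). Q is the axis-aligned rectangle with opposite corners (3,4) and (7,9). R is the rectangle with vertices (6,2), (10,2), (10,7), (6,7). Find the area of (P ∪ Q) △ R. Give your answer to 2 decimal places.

|P ∪ Q| = 34.
|(P ∪ Q) ∩ R| = 3.
|(P ∪ Q) △ R| = 34 + 20 − 6 = 48.00.

48.00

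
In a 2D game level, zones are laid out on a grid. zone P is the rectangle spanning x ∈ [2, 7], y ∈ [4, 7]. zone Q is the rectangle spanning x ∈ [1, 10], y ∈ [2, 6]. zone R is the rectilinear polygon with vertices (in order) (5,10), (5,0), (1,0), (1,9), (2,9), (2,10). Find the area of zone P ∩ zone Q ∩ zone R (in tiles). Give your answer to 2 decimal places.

6.00

The intersection is the polygon with vertices (2,4), (2,6), (5,6), (5,4).
By the shoelace formula its area is 6.00.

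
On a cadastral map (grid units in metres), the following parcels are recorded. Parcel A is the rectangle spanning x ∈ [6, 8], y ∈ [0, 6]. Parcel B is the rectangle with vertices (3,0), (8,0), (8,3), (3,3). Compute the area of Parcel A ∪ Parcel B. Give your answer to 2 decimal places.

21.00

By inclusion–exclusion:
Individual areas: |Parcel A| = 12, |Parcel B| = 15.
|Parcel A∩Parcel B|: x∈[6,8], y∈[0,3] → 2·3 = 6.
|Parcel A ∪ Parcel B| = 27 − 6 = 21.00.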